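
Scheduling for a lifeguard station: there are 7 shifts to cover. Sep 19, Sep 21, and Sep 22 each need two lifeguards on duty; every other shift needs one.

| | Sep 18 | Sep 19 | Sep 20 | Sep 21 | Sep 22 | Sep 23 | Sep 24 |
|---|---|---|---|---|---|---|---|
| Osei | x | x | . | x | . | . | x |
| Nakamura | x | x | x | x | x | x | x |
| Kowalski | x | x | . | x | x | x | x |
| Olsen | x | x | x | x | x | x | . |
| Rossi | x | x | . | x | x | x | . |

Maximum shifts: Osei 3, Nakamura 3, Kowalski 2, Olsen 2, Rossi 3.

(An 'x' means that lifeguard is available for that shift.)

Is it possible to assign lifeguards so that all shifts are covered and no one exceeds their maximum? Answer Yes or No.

Yes

One valid schedule: Sep 18→Osei, Sep 19→Osei+Kowalski, Sep 20→Nakamura, Sep 21→Olsen+Rossi, Sep 22→Nakamura+Kowalski, Sep 23→Nakamura, Sep 24→Osei.
Loads: Osei 3/3, Nakamura 3/3, Kowalski 2/2, Olsen 1/2, Rossi 1/3 — all within limits.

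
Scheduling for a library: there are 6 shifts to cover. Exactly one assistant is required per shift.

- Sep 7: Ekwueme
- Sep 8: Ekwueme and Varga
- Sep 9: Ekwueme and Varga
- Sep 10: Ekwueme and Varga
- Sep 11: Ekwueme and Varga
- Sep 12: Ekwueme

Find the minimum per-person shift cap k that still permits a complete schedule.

With 2 assistants and 6 worker-slots to fill, someone must work at least ⌈6/2⌉ = 3 shifts, so k ≥ 3.
k = 3 works: Sep 7→Ekwueme, Sep 8→Ekwueme, Sep 9→Varga, Sep 10→Varga, Sep 11→Varga, Sep 12→Ekwueme.
Loads: Ekwueme 3, Varga 3 — all ≤ 3.

3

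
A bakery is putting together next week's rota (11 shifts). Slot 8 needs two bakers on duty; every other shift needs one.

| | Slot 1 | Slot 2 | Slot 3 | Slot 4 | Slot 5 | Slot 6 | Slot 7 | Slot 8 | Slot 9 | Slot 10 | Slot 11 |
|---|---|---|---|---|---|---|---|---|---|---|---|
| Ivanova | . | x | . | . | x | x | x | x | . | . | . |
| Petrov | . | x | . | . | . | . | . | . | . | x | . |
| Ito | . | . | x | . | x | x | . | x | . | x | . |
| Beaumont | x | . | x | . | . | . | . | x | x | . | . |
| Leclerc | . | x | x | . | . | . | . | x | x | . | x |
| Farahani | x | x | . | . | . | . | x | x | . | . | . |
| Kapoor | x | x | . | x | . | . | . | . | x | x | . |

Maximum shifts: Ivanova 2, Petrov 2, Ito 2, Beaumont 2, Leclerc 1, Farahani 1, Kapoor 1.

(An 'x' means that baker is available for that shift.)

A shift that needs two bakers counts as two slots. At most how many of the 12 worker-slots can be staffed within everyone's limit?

Total capacity across all bakers is 2+2+2+2+1+1+1 = 11, and 12 slots are needed, so at most 11 can be filled.
An assignment achieving 11: Slot 1→Beaumont, Slot 2→Petrov, Slot 3→Ito, Slot 4→Kapoor, Slot 5→Ivanova, Slot 6→Ivanova, Slot 7→Farahani, Slot 8→Ito, Slot 9→Beaumont, Slot 10→Petrov, Slot 11→Leclerc.
Loads: Ivanova 2/2, Petrov 2/2, Ito 2/2, Beaumont 2/2, Leclerc 1/1, Farahani 1/1, Kapoor 1/1.

11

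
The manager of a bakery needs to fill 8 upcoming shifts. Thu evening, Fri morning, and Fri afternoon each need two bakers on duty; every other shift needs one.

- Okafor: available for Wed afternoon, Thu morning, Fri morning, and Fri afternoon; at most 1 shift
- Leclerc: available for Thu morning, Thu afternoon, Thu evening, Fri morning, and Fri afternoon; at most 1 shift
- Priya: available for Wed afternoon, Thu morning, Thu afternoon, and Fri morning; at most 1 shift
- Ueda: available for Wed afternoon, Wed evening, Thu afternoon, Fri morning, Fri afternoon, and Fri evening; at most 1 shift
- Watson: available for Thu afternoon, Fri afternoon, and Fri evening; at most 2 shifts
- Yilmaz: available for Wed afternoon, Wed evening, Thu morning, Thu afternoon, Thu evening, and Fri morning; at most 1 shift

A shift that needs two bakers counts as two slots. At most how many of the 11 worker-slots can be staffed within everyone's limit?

7

Total capacity across all bakers is 1+1+1+1+2+1 = 7, and 11 slots are needed, so at most 7 can be filled.
An assignment achieving 7: Wed afternoon→Okafor, Wed evening→Ueda, Thu morning→Priya, Thu evening→Leclerc+Yilmaz, Fri afternoon→Watson, Fri evening→Watson.
Loads: Okafor 1/1, Leclerc 1/1, Priya 1/1, Ueda 1/1, Watson 2/2, Yilmaz 1/1.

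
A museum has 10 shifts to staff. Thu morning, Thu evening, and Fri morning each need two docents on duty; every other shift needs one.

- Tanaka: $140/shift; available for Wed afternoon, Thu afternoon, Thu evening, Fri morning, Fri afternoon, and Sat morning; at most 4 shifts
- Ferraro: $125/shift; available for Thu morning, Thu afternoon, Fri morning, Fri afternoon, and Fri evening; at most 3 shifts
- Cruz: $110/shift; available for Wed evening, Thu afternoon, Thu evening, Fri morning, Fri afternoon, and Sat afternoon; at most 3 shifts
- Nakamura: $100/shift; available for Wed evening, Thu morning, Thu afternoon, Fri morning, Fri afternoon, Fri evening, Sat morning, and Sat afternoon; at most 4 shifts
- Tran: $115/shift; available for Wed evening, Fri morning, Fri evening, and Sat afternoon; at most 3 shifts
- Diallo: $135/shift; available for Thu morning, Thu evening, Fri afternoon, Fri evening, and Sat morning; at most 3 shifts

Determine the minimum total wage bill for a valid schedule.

Wed afternoon can only be covered by Tanaka, so that assignment is forced.
Picking the cheapest available docent for each shift independently would cost $1420, but that ignores the shift limits.
An optimal schedule: Wed afternoon→Tanaka, Wed evening→Nakamura, Thu morning→Nakamura+Ferraro, Thu afternoon→Nakamura, Thu evening→Cruz+Diallo, Fri morning→Cruz+Tran, Fri afternoon→Cruz, Fri evening→Tran, Sat morning→Nakamura, Sat afternoon→Tran.
Total: 140 + 100 + 100 + 125 + 100 + 110 + 135 + 110 + 115 + 110 + 115 + 100 + 115 = $1475.

$1475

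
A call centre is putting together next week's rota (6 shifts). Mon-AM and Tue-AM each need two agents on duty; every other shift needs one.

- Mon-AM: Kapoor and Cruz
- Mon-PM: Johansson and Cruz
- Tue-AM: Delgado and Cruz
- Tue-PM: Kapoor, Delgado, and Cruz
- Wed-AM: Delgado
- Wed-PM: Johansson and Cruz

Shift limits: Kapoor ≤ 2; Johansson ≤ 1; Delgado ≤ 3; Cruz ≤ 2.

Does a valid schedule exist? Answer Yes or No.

No

Total capacity is 8 and 8 slots are needed, so capacity alone doesn't rule it out.
Shifts {Mon-AM, Mon-PM, Tue-AM, Wed-PM} need 6 worker-slots in total, but the agents available for any of those shifts (Kapoor, Johansson, Delgado, and Cruz) can supply at most 5 among them. So no valid schedule exists.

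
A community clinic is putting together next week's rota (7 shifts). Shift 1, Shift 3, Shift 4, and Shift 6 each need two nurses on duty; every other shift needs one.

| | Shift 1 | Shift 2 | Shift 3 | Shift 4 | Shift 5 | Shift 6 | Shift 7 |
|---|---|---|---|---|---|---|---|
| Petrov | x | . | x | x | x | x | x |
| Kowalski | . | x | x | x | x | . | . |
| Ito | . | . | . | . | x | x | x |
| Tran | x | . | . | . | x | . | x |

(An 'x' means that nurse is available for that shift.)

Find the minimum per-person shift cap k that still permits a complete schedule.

With 4 nurses and 11 worker-slots to fill, someone must work at least ⌈11/4⌉ = 3 shifts, so k ≥ 3.
k = 3 fails: Shifts {Shift 1, Shift 3, Shift 4, Shift 6} need 8 worker-slots in total, but the nurses available for any of those shifts (Petrov, Kowalski, Ito, and Tran) can supply at most 7 among them. So no valid schedule exists.
k = 4 works: Shift 1→Petrov+Tran, Shift 2→Kowalski, Shift 3→Petrov+Kowalski, Shift 4→Petrov+Kowalski, Shift 5→Kowalski, Shift 6→Petrov+Ito, Shift 7→Ito.
Loads: Petrov 4, Kowalski 4, Ito 2, Tran 1 — all ≤ 4.

4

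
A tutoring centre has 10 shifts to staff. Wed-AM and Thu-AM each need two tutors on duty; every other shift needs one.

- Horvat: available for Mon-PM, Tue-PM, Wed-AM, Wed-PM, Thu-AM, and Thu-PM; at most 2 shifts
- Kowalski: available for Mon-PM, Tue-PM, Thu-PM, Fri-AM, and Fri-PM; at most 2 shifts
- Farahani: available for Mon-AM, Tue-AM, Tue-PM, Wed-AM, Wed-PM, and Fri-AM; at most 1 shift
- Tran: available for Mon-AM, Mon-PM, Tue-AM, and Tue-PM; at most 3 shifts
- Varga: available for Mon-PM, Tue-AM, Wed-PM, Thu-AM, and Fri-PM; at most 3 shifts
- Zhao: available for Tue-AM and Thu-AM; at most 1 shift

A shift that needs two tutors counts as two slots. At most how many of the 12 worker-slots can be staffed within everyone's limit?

Total capacity across all tutors is 2+2+1+3+3+1 = 12, and 12 slots are needed, so at most 12 can be filled.
An assignment achieving 12: Mon-AM→Tran, Mon-PM→Tran, Tue-AM→Varga, Tue-PM→Tran, Wed-AM→Horvat+Farahani, Wed-PM→Varga, Thu-AM→Varga+Zhao, Thu-PM→Horvat, Fri-AM→Kowalski, Fri-PM→Kowalski.
Loads: Horvat 2/2, Kowalski 2/2, Farahani 1/1, Tran 3/3, Varga 3/3, Zhao 1/1.

12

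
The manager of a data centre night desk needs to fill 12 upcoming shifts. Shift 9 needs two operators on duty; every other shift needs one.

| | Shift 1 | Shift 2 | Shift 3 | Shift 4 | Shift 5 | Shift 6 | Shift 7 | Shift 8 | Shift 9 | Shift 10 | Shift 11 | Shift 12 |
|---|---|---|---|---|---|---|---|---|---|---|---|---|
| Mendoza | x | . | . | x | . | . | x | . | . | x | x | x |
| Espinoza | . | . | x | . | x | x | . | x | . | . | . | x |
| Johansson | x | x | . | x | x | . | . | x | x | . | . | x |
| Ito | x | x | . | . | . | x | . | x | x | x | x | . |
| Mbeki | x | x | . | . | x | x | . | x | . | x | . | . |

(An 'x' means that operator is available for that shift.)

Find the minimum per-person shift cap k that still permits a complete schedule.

With 5 operators and 13 worker-slots to fill, someone must work at least ⌈13/5⌉ = 3 shifts, so k ≥ 3.
k = 3 works: Shift 1→Ito, Shift 2→Johansson, Shift 3→Espinoza, Shift 4→Mendoza, Shift 5→Espinoza, Shift 6→Espinoza, Shift 7→Mendoza, Shift 8→Mbeki, Shift 9→Johansson+Ito, Shift 10→Ito, Shift 11→Mendoza, Shift 12→Johansson.
Loads: Mendoza 3, Espinoza 3, Johansson 3, Ito 3, Mbeki 1 — all ≤ 3.

3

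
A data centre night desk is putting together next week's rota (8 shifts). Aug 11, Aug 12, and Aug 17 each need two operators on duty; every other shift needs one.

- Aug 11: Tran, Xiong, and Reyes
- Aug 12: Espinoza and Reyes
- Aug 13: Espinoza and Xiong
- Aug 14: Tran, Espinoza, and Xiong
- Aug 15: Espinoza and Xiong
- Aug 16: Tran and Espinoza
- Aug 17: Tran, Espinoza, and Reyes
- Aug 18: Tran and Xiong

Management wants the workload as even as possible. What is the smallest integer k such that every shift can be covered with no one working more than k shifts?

With 4 operators and 11 worker-slots to fill, someone must work at least ⌈11/4⌉ = 3 shifts, so k ≥ 3.
k = 3 works: Aug 11→Xiong+Reyes, Aug 12→Espinoza+Reyes, Aug 13→Espinoza, Aug 14→Xiong, Aug 15→Espinoza, Aug 16→Tran, Aug 17→Tran+Reyes, Aug 18→Tran.
Loads: Tran 3, Espinoza 3, Xiong 2, Reyes 3 — all ≤ 3.

3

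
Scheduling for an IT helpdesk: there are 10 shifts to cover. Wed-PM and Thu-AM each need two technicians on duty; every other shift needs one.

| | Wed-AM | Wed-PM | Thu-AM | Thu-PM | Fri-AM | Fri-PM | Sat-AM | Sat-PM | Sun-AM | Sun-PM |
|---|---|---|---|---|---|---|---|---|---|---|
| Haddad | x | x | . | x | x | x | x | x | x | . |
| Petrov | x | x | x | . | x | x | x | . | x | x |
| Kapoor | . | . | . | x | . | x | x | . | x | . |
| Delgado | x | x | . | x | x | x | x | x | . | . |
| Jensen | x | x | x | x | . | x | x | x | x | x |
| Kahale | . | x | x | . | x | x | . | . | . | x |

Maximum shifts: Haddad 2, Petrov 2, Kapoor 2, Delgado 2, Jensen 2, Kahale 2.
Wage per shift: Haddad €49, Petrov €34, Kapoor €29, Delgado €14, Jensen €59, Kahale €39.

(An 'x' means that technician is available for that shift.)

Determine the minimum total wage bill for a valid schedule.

Picking the cheapest available technician for each shift independently would cost €268, but that ignores the shift limits.
An optimal schedule: Wed-AM→Haddad, Wed-PM→Jensen+Kahale, Thu-AM→Petrov+Jensen, Thu-PM→Kapoor, Fri-AM→Delgado, Fri-PM→Kahale, Sat-AM→Delgado, Sat-PM→Haddad, Sun-AM→Kapoor, Sun-PM→Petrov.
Total: 49 + 59 + 39 + 34 + 59 + 29 + 14 + 39 + 14 + 49 + 29 + 34 = €448.

€448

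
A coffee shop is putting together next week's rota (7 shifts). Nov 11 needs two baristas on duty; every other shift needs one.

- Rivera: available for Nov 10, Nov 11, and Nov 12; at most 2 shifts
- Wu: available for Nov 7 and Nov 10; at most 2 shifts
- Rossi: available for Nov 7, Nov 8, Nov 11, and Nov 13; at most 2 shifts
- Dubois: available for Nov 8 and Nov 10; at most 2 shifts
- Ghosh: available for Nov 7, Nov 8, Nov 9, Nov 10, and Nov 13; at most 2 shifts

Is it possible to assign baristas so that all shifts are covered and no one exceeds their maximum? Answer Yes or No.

Nov 9 can only be covered by Ghosh, so that assignment is forced.
Nov 11 can only be covered by Rivera and Rossi, so that assignment is forced.
Nov 12 can only be covered by Rivera, so that assignment is forced.
One valid schedule: Nov 7→Wu, Nov 8→Dubois, Nov 9→Ghosh, Nov 10→Wu, Nov 11→Rivera+Rossi, Nov 12→Rivera, Nov 13→Rossi.
Loads: Rivera 2/2, Wu 2/2, Rossi 2/2, Dubois 1/2, Ghosh 1/2 — all within limits.

Yes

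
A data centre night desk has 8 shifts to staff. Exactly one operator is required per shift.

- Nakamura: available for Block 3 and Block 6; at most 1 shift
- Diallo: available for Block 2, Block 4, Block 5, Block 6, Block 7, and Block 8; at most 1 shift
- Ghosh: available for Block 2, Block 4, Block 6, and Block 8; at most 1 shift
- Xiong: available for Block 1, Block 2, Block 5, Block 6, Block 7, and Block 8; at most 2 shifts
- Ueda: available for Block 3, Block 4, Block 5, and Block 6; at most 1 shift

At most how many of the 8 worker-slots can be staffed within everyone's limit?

6

Total capacity across all operators is 1+1+1+2+1 = 6, and 8 slots are needed, so at most 6 can be filled.
An assignment achieving 6: Block 1→Xiong, Block 2→Ghosh, Block 3→Nakamura, Block 4→Ueda, Block 5→Xiong, Block 7→Diallo.
Loads: Nakamura 1/1, Diallo 1/1, Ghosh 1/1, Xiong 2/2, Ueda 1/1.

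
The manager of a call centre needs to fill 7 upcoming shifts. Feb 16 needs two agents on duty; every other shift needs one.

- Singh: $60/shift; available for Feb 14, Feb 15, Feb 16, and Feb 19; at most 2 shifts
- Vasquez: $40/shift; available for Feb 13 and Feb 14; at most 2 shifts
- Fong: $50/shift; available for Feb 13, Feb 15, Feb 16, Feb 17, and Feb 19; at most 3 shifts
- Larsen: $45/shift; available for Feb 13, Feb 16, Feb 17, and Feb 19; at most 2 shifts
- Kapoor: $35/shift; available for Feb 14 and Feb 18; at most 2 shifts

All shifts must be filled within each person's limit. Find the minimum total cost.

$350

Feb 18 can only be covered by Kapoor, so that assignment is forced.
Picking the cheapest available agent for each shift independently would cost $345, but that ignores the shift limits.
An optimal schedule: Feb 13→Vasquez, Feb 14→Kapoor, Feb 15→Fong, Feb 16→Larsen+Fong, Feb 17→Larsen, Feb 18→Kapoor, Feb 19→Fong.
Total: 40 + 35 + 50 + 45 + 50 + 45 + 35 + 50 = $350.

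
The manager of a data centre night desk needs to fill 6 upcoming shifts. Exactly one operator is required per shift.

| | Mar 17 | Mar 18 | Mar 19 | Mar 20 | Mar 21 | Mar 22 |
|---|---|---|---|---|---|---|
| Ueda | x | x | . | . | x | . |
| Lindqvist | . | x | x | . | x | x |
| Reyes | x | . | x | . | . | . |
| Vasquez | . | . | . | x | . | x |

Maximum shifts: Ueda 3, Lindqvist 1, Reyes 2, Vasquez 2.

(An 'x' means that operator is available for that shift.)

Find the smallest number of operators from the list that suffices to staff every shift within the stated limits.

6 slots to fill and no one can take more than 3, so at least ⌈6/3⌉ = 2 operators are needed.
Any 2 operators together have capacity at most 3+2 = 5 < 6 slots, so 2 can never suffice.
Ueda, Lindqvist, and Vasquez alone can cover everything: Mar 17→Ueda, Mar 18→Ueda, Mar 19→Lindqvist, Mar 20→Vasquez, Mar 21→Ueda, Mar 22→Vasquez.

3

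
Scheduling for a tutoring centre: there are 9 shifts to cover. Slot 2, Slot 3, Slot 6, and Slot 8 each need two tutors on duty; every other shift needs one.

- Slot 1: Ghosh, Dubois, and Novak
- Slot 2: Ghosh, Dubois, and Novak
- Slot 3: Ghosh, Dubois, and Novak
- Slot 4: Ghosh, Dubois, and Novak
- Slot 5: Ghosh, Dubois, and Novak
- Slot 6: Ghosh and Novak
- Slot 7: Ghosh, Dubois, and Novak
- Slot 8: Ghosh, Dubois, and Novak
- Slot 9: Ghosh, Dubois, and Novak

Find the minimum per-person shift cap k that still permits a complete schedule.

With 3 tutors and 13 worker-slots to fill, someone must work at least ⌈13/3⌉ = 5 shifts, so k ≥ 5.
k = 5 works: Slot 1→Ghosh, Slot 2→Ghosh+Dubois, Slot 3→Ghosh+Dubois, Slot 4→Ghosh, Slot 5→Dubois, Slot 6→Ghosh+Novak, Slot 7→Dubois, Slot 8→Dubois+Novak, Slot 9→Novak.
Loads: Ghosh 5, Dubois 5, Novak 3 — all ≤ 5.

5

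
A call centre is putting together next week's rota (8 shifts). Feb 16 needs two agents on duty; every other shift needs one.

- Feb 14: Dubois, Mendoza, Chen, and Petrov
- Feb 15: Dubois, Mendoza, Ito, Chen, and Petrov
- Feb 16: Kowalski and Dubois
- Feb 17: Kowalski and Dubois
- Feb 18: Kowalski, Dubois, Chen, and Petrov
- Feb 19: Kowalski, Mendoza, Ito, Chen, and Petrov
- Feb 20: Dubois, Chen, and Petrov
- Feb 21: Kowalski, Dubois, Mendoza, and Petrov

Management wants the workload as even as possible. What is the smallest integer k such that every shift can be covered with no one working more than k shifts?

With 6 agents and 9 worker-slots to fill, someone must work at least ⌈9/6⌉ = 2 shifts, so k ≥ 2.
k = 2 works: Feb 14→Mendoza, Feb 15→Ito, Feb 16→Kowalski+Dubois, Feb 17→Kowalski, Feb 18→Chen, Feb 19→Ito, Feb 20→Dubois, Feb 21→Mendoza.
Loads: Kowalski 2, Dubois 2, Mendoza 2, Ito 2, Chen 1, Petrov 0 — all ≤ 2.

2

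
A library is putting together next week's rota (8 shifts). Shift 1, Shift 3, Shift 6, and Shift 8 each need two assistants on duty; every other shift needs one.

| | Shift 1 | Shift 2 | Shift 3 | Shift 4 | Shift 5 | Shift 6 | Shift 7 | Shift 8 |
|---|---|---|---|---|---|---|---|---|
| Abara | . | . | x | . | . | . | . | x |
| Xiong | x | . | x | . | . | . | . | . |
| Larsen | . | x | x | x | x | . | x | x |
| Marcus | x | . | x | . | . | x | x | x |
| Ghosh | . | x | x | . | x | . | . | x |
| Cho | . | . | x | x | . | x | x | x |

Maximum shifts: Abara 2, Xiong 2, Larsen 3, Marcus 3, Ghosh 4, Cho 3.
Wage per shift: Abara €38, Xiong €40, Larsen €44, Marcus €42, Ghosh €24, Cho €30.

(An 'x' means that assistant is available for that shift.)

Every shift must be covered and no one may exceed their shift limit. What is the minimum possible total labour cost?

€386

Shift 1 can only be covered by Xiong and Marcus, so that assignment is forced.
Shift 6 can only be covered by Marcus and Cho, so that assignment is forced.
Picking the cheapest available assistant for each shift independently would cost €370, but that ignores the shift limits.
An optimal schedule: Shift 1→Xiong+Marcus, Shift 2→Ghosh, Shift 3→Ghosh+Abara, Shift 4→Cho, Shift 5→Ghosh, Shift 6→Cho+Marcus, Shift 7→Cho, Shift 8→Ghosh+Abara.
Total: 40 + 42 + 24 + 24 + 38 + 30 + 24 + 30 + 42 + 30 + 24 + 38 = €386.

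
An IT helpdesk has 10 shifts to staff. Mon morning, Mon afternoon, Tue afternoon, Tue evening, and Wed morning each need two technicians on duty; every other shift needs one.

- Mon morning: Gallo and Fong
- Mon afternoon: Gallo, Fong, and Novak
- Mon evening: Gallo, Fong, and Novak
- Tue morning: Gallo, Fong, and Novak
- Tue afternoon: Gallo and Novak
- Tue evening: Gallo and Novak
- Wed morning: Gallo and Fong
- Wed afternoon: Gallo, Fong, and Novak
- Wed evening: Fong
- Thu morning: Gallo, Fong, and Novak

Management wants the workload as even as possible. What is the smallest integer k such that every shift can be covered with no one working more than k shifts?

With 3 technicians and 15 worker-slots to fill, someone must work at least ⌈15/3⌉ = 5 shifts, so k ≥ 5.
k = 5 works: Mon morning→Gallo+Fong, Mon afternoon→Gallo+Fong, Mon evening→Fong, Tue morning→Novak, Tue afternoon→Gallo+Novak, Tue evening→Gallo+Novak, Wed morning→Gallo+Fong, Wed afternoon→Novak, Wed evening→Fong, Thu morning→Novak.
Loads: Gallo 5, Fong 5, Novak 5 — all ≤ 5.

5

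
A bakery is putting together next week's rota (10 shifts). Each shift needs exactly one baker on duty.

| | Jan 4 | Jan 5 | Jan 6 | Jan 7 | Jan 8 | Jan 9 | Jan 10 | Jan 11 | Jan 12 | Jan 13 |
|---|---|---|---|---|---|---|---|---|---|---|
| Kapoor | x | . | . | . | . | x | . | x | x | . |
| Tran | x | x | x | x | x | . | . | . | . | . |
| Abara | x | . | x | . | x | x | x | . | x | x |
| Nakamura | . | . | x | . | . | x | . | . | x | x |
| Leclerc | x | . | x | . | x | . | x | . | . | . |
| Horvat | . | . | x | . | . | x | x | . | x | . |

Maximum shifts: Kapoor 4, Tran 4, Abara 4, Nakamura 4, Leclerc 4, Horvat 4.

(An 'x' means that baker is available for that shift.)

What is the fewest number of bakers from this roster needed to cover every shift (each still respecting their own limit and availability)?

3

10 slots to fill and no one can take more than 4, so at least ⌈10/4⌉ = 3 bakers are needed.
Kapoor, Tran, and Abara alone can cover everything: Jan 4→Kapoor, Jan 5→Tran, Jan 6→Tran, Jan 7→Tran, Jan 8→Tran, Jan 9→Kapoor, Jan 10→Abara, Jan 11→Kapoor, Jan 12→Kapoor, Jan 13→Abara.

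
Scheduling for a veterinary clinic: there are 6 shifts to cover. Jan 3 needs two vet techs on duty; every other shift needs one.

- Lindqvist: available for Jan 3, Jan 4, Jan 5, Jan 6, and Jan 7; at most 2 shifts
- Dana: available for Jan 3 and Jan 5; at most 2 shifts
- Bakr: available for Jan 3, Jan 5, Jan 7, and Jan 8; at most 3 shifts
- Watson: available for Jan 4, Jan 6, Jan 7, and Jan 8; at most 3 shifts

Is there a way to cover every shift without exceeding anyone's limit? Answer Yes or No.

One valid schedule: Jan 3→Dana+Bakr, Jan 4→Lindqvist, Jan 5→Dana, Jan 6→Lindqvist, Jan 7→Bakr, Jan 8→Bakr.
Loads: Lindqvist 2/2, Dana 2/2, Bakr 3/3, Watson 0/3 — all within limits.

Yes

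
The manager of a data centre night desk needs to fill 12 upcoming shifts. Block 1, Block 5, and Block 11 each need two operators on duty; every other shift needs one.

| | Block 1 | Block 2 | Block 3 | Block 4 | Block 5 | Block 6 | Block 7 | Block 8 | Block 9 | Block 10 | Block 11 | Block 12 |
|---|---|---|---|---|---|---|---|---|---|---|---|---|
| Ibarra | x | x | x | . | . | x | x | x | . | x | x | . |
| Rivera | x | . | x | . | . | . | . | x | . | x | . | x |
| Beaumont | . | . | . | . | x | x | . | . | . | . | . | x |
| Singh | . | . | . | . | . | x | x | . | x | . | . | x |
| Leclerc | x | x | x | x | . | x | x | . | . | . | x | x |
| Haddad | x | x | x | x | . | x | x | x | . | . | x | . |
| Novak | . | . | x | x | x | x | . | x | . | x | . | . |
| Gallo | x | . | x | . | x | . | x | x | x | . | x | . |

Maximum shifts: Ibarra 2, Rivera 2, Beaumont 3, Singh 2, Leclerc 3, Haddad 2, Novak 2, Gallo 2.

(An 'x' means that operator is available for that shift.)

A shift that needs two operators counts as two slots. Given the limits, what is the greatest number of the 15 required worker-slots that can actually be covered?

Total capacity across all operators is 2+2+3+2+3+2+2+2 = 18, and 15 slots are needed, so at most 15 can be filled.
An assignment achieving 15: Block 1→Rivera+Leclerc, Block 2→Ibarra, Block 3→Novak, Block 4→Leclerc, Block 5→Beaumont+Novak, Block 6→Beaumont, Block 7→Singh, Block 8→Haddad, Block 9→Singh, Block 10→Ibarra, Block 11→Leclerc+Haddad, Block 12→Rivera.
Loads: Ibarra 2/2, Rivera 2/2, Beaumont 2/3, Singh 2/2, Leclerc 3/3, Haddad 2/2, Novak 2/2, Gallo 0/2.

15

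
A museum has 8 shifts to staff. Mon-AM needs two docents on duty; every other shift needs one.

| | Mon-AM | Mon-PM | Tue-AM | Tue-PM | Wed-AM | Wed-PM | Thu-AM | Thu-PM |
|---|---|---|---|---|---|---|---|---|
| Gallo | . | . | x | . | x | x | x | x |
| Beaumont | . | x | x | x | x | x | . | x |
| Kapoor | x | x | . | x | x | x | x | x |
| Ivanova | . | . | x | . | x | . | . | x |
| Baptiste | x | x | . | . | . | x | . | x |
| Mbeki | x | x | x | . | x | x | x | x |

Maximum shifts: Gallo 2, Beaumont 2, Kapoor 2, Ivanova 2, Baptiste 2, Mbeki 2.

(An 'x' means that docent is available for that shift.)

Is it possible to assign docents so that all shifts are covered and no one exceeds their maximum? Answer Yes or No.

Yes

One valid schedule: Mon-AM→Kapoor+Baptiste, Mon-PM→Beaumont, Tue-AM→Gallo, Tue-PM→Beaumont, Wed-AM→Kapoor, Wed-PM→Baptiste, Thu-AM→Gallo, Thu-PM→Ivanova.
Loads: Gallo 2/2, Beaumont 2/2, Kapoor 2/2, Ivanova 1/2, Baptiste 2/2, Mbeki 0/2 — all within limits.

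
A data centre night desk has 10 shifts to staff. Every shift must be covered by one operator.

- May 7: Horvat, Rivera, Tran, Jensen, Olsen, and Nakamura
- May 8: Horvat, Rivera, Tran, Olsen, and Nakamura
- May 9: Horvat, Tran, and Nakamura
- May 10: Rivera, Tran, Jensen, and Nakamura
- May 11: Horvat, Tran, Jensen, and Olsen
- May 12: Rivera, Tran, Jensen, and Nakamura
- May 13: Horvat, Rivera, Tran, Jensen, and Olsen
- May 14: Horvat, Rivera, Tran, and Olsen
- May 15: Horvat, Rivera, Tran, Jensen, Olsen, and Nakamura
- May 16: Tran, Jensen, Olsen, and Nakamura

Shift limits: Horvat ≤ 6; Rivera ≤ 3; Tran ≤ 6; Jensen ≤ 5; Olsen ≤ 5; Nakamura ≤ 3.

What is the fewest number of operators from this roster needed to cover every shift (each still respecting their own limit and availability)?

10 slots to fill and no one can take more than 6, so at least ⌈10/6⌉ = 2 operators are needed.
Horvat and Tran alone can cover everything: May 7→Horvat, May 8→Horvat, May 9→Horvat, May 10→Tran, May 11→Horvat, May 12→Tran, May 13→Horvat, May 14→Horvat, May 15→Tran, May 16→Tran.

2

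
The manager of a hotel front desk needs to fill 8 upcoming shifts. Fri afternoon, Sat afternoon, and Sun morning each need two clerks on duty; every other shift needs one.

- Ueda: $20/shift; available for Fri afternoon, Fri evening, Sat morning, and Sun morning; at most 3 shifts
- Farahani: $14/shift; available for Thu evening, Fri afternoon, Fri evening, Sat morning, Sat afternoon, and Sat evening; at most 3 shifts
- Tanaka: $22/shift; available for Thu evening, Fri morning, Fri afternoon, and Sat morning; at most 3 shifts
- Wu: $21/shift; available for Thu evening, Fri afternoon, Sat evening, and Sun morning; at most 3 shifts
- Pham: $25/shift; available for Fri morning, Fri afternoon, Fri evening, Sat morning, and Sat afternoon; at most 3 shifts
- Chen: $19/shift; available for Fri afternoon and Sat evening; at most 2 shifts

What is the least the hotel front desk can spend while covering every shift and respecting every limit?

Sat afternoon can only be covered by Farahani and Pham, so that assignment is forced.
Sun morning can only be covered by Ueda and Wu, so that assignment is forced.
Picking the cheapest available clerk for each shift independently would cost $191, but that ignores the shift limits.
An optimal schedule: Thu evening→Farahani, Fri morning→Tanaka, Fri afternoon→Chen+Ueda, Fri evening→Farahani, Sat morning→Ueda, Sat afternoon→Farahani+Pham, Sat evening→Chen, Sun morning→Ueda+Wu.
Total: 14 + 22 + 19 + 20 + 14 + 20 + 14 + 25 + 19 + 20 + 21 = $208.

$208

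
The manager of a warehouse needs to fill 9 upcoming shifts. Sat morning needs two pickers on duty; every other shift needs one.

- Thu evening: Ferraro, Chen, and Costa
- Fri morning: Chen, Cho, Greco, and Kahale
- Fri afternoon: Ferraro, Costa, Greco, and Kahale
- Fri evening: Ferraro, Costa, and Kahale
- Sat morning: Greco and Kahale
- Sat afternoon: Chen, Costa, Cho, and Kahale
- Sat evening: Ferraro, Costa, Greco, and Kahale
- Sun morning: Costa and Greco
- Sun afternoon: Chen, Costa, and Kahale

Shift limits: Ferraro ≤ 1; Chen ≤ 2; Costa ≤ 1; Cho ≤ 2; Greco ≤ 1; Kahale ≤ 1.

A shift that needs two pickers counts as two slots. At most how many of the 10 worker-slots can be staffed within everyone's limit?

Total capacity across all pickers is 1+2+1+2+1+1 = 8, and 10 slots are needed, so at most 8 can be filled.
An assignment achieving 8: Thu evening→Chen, Fri morning→Cho, Fri evening→Ferraro, Sat morning→Greco+Kahale, Sat afternoon→Cho, Sun morning→Costa, Sun afternoon→Chen.
Loads: Ferraro 1/1, Chen 2/2, Costa 1/1, Cho 2/2, Greco 1/1, Kahale 1/1.

8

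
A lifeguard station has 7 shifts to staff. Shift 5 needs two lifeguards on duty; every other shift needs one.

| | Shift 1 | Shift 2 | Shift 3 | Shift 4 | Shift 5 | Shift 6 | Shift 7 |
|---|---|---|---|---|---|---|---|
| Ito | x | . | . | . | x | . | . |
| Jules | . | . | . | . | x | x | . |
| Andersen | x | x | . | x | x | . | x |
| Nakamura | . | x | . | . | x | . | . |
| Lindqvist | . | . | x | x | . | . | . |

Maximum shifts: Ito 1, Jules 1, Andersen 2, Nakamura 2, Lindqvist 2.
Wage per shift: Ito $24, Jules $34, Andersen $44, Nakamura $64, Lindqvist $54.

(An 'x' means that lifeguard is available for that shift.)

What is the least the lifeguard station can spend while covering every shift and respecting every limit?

$382

Shift 3 can only be covered by Lindqvist, so that assignment is forced.
Shift 6 can only be covered by Jules, so that assignment is forced.
Shift 7 can only be covered by Andersen, so that assignment is forced.
Picking the cheapest available lifeguard for each shift independently would cost $302, but that ignores the shift limits.
An optimal schedule: Shift 1→Ito, Shift 2→Nakamura, Shift 3→Lindqvist, Shift 4→Lindqvist, Shift 5→Andersen+Nakamura, Shift 6→Jules, Shift 7→Andersen.
Total: 24 + 64 + 54 + 54 + 44 + 64 + 34 + 44 = $382.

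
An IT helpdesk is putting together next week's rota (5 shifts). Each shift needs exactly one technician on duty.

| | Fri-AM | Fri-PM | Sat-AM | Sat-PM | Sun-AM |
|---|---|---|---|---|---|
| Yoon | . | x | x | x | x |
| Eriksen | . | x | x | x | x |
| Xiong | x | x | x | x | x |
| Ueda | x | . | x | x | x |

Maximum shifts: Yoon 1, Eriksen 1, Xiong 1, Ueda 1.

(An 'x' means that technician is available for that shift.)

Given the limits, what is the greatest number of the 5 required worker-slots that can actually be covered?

Total capacity across all technicians is 1+1+1+1 = 4, and 5 slots are needed, so at most 4 can be filled.
An assignment achieving 4: Fri-AM→Xiong, Fri-PM→Yoon, Sat-AM→Eriksen, Sat-PM→Ueda.
Loads: Yoon 1/1, Eriksen 1/1, Xiong 1/1, Ueda 1/1.

4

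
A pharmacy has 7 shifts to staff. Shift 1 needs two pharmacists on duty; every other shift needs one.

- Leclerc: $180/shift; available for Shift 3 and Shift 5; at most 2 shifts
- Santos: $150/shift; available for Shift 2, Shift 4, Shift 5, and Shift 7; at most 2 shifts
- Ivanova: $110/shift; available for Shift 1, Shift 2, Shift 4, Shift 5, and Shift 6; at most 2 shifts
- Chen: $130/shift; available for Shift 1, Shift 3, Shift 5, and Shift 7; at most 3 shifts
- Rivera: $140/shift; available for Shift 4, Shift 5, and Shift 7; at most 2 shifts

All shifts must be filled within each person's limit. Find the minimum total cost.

$1040

Shift 1 can only be covered by Ivanova and Chen, so that assignment is forced.
Shift 6 can only be covered by Ivanova, so that assignment is forced.
Picking the cheapest available pharmacist for each shift independently would cost $940, but that ignores the shift limits.
An optimal schedule: Shift 1→Ivanova+Chen, Shift 2→Santos, Shift 3→Chen, Shift 4→Rivera, Shift 5→Rivera, Shift 6→Ivanova, Shift 7→Chen.
Total: 110 + 130 + 150 + 130 + 140 + 140 + 110 + 130 = $1040.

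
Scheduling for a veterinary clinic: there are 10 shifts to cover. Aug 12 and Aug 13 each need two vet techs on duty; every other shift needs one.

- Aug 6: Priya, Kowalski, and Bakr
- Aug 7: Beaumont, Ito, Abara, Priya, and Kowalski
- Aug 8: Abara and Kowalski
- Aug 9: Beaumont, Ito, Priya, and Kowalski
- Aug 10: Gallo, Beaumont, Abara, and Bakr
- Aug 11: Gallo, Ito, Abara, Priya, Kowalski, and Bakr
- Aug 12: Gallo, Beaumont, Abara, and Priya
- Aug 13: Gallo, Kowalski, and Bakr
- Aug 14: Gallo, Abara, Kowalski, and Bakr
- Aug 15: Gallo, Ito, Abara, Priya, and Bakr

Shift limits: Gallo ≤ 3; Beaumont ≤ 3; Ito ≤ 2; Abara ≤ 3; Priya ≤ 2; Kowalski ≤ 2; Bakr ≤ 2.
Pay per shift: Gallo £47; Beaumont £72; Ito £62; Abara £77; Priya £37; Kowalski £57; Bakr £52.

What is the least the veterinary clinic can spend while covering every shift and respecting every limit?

£629

Picking the cheapest available vet tech for each shift independently would cost £519, but that ignores the shift limits.
An optimal schedule: Aug 6→Priya, Aug 7→Kowalski, Aug 8→Kowalski, Aug 9→Priya, Aug 10→Gallo, Aug 11→Ito, Aug 12→Gallo+Beaumont, Aug 13→Gallo+Bakr, Aug 14→Bakr, Aug 15→Ito.
Total: 37 + 57 + 57 + 37 + 47 + 62 + 47 + 72 + 47 + 52 + 52 + 62 = £629.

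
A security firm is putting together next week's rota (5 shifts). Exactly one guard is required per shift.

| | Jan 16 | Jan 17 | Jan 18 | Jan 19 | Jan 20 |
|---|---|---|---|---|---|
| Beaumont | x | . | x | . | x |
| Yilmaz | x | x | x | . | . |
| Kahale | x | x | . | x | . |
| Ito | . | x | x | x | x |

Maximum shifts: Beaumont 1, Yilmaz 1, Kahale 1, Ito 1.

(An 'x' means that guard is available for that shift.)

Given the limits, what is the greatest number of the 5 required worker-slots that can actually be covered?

Total capacity across all guards is 1+1+1+1 = 4, and 5 slots are needed, so at most 4 can be filled.
An assignment achieving 4: Jan 16→Yilmaz, Jan 17→Ito, Jan 19→Kahale, Jan 20→Beaumont.
Loads: Beaumont 1/1, Yilmaz 1/1, Kahale 1/1, Ito 1/1.

4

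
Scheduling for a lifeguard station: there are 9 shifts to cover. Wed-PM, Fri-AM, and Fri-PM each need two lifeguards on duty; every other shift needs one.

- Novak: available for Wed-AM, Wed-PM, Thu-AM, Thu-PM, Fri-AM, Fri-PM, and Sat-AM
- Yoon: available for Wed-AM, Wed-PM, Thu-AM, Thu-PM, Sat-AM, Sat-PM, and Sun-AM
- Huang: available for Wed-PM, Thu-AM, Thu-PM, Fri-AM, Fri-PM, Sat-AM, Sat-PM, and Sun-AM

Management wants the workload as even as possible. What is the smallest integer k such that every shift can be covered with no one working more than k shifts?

With 3 lifeguards and 12 worker-slots to fill, someone must work at least ⌈12/3⌉ = 4 shifts, so k ≥ 4.
k = 4 works: Wed-AM→Novak, Wed-PM→Novak+Yoon, Thu-AM→Yoon, Thu-PM→Huang, Fri-AM→Novak+Huang, Fri-PM→Novak+Huang, Sat-AM→Huang, Sat-PM→Yoon, Sun-AM→Yoon.
Loads: Novak 4, Yoon 4, Huang 4 — all ≤ 4.

4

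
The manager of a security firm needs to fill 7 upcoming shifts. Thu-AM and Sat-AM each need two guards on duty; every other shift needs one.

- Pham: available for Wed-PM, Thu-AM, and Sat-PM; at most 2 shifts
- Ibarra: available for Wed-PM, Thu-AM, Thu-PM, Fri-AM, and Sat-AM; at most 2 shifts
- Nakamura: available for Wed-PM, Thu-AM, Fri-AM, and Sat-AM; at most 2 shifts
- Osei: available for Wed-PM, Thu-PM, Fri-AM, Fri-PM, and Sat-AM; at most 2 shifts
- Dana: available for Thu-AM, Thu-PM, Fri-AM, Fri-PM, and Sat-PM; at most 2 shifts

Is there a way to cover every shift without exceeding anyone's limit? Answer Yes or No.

Yes

One valid schedule: Wed-PM→Pham, Thu-AM→Nakamura+Dana, Thu-PM→Ibarra, Fri-AM→Osei, Fri-PM→Osei, Sat-AM→Ibarra+Nakamura, Sat-PM→Pham.
Loads: Pham 2/2, Ibarra 2/2, Nakamura 2/2, Osei 2/2, Dana 1/2 — all within limits.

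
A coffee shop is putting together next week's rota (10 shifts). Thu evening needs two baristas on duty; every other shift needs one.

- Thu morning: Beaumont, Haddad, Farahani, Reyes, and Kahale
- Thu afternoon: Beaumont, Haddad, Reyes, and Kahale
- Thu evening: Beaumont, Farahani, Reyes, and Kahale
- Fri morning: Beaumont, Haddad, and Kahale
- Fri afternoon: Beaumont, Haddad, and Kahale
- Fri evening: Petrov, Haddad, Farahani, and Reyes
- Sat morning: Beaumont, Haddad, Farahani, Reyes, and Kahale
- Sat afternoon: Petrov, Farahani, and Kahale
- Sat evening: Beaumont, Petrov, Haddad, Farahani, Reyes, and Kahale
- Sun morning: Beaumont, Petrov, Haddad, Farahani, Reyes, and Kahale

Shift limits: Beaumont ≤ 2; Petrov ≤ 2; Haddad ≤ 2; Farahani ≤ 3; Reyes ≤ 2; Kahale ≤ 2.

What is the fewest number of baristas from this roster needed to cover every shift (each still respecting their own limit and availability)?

5

11 slots to fill and no one can take more than 3, so at least ⌈11/3⌉ = 4 baristas are needed.
Any 4 baristas together have capacity at most 3+2+2+2 = 9 < 11 slots, so 4 can never suffice.
Beaumont, Petrov, Haddad, Farahani, and Reyes alone can cover everything: Thu morning→Haddad, Thu afternoon→Haddad, Thu evening→Farahani+Reyes, Fri morning→Beaumont, Fri afternoon→Beaumont, Fri evening→Petrov, Sat morning→Farahani, Sat afternoon→Petrov, Sat evening→Farahani, Sun morning→Reyes.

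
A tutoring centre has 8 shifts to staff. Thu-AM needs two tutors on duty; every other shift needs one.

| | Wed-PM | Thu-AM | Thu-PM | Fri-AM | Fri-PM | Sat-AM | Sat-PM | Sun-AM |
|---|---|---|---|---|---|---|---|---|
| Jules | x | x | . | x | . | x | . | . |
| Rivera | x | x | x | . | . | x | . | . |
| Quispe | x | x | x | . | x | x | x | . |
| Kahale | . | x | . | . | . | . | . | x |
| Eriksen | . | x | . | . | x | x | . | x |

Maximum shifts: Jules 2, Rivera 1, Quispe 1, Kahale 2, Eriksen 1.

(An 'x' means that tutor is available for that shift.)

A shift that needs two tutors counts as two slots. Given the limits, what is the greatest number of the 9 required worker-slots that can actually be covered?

7

Total capacity across all tutors is 2+1+1+2+1 = 7, and 9 slots are needed, so at most 7 can be filled.
An assignment achieving 7: Wed-PM→Jules, Thu-AM→Kahale, Thu-PM→Rivera, Fri-AM→Jules, Fri-PM→Eriksen, Sat-PM→Quispe, Sun-AM→Kahale.
Loads: Jules 2/2, Rivera 1/1, Quispe 1/1, Kahale 2/2, Eriksen 1/1.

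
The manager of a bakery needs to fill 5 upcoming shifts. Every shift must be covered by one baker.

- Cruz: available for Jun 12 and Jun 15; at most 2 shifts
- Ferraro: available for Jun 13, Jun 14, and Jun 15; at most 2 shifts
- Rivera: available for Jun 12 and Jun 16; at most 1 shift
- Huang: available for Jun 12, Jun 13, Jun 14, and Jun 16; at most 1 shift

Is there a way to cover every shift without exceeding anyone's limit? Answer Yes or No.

Yes

One valid schedule: Jun 12→Cruz, Jun 13→Ferraro, Jun 14→Ferraro, Jun 15→Cruz, Jun 16→Rivera.
Loads: Cruz 2/2, Ferraro 2/2, Rivera 1/1, Huang 0/1 — all within limits.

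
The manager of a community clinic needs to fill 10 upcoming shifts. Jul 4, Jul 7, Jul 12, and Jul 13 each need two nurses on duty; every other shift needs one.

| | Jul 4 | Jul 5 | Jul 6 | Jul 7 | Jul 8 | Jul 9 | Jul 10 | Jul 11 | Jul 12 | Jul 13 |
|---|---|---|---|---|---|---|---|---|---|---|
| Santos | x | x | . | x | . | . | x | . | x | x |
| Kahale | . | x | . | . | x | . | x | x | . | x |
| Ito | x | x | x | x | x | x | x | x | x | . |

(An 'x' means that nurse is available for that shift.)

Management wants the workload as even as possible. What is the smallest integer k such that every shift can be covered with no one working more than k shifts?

5

With 3 nurses and 14 worker-slots to fill, someone must work at least ⌈14/3⌉ = 5 shifts, so k ≥ 5.
k = 5 works: Jul 4→Santos+Ito, Jul 5→Santos, Jul 6→Ito, Jul 7→Santos+Ito, Jul 8→Kahale, Jul 9→Ito, Jul 10→Kahale, Jul 11→Kahale, Jul 12→Santos+Ito, Jul 13→Santos+Kahale.
Loads: Santos 5, Kahale 4, Ito 5 — all ≤ 5.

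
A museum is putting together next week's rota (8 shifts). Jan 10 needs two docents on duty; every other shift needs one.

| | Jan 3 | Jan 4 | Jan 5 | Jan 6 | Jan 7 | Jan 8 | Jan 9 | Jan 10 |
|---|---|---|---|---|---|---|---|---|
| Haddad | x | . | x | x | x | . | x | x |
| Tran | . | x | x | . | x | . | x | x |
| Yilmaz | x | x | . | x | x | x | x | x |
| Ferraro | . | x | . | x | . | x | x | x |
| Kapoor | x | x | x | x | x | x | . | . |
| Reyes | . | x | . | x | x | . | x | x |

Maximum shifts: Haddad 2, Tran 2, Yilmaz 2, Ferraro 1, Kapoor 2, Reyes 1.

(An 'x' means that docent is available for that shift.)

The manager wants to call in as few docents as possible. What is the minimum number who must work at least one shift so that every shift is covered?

5

9 slots to fill and no one can take more than 2, so at least ⌈9/2⌉ = 5 docents are needed.
Haddad, Tran, Yilmaz, Ferraro, and Kapoor alone can cover everything: Jan 3→Haddad, Jan 4→Tran, Jan 5→Haddad, Jan 6→Kapoor, Jan 7→Kapoor, Jan 8→Yilmaz, Jan 9→Tran, Jan 10→Yilmaz+Ferraro.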